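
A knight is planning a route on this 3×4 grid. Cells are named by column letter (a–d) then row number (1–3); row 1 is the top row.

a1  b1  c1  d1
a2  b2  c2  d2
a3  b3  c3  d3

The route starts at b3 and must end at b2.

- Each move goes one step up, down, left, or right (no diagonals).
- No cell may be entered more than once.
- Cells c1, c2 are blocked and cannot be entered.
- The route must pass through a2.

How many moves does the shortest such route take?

3

Any route passes through a2 somewhere between b3 and b2. Summing Manhattan distances along the two legs (b3 → a2 → b2) gives a lower bound of 2 + 1 = 3 moves.
A route of 3 moves achieves this: b3 → a3 → a2 → b2.
Since 3 matches the lower bound, it is optimal.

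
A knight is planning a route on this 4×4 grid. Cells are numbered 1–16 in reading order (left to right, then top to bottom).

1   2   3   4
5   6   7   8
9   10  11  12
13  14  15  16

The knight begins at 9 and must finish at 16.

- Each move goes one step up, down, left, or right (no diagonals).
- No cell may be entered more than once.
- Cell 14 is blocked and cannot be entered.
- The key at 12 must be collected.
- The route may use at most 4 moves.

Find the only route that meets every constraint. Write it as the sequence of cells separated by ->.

The 4-move cap with required stops at 12 leaves no slack for detours.
Route from 9: right 3 to 12, down 1 to 16 — 4 moves in all.
Check: all required cells visited; 4 ≤ 4 moves.

9 -> 10 -> 11 -> 12 -> 16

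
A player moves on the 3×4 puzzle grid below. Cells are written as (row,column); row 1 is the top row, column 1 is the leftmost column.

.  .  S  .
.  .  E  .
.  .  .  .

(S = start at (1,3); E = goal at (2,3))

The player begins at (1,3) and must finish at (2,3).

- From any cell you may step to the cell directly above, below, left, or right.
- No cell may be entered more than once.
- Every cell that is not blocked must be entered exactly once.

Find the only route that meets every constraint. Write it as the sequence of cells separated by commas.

Need to visit all 12 open cells exactly once, starting at (1,3) and ending at (2,3).
Cell (3,1) has only two open neighbours ((2,1) and (3,2)), so the path must pass straight through it: one of those is the cell it's entered from and the other is where it exits.
Route from (1,3): right 1 to (1,4), down 2 to (3,4), left 3 to (3,1), up 2 to (1,1), right 1 to (1,2), down 1 to (2,2), right 1 to (2,3) — 11 moves in all.
Check: all 12 open cells covered.

(1,3), (1,4), (2,4), (3,4), (3,3), (3,2), (3,1), (2,1), (1,1), (1,2), (2,2), (2,3)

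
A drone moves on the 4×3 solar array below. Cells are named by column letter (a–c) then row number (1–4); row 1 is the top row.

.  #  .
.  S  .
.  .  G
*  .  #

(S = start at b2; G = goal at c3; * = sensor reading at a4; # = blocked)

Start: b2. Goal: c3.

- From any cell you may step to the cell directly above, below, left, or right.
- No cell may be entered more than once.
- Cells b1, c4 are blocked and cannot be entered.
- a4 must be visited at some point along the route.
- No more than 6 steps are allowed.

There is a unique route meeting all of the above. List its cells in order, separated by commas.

b2, a2, a3, a4, b4, b3, c3

The 6-move cap with required stops at a4 leaves no slack for detours.
Route from b2: left to a2, 2× down (reaching a4), right to b4, up to b3, right to c3 — 6 moves in all.
Check: all required cells visited; 6 ≤ 6 moves.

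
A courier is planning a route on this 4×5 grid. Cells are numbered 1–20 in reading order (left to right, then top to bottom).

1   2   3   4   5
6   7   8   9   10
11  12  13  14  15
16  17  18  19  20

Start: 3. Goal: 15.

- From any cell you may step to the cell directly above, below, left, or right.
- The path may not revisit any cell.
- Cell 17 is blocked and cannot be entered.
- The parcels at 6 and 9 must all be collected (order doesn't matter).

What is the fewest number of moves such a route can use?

Any route passes through 6 and 9 in some order between 3 and 15. Summing Manhattan distances along each leg and taking the cheapest ordering (3 → 6 → 9 → 15) gives a lower bound of 3 + 3 + 2 = 8 moves.
A route of 8 moves achieves this: 3 → 2 → 1 → 6 → 7 → 8 → 9 → 14 → 15.
Since 8 matches the lower bound, it is optimal.

8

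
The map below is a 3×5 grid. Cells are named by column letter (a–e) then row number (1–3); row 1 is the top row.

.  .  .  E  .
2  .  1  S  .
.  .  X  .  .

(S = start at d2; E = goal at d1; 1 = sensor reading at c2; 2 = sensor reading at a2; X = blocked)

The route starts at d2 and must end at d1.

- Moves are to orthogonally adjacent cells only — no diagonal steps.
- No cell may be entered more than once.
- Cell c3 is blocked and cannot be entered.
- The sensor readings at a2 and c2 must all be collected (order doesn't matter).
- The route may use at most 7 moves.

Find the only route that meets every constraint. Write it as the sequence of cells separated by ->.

The budget equals the shortest possible length, so every move has to be on a shortest route through the required cells.
Route from d2: left 3 to a2, up 1 to a1, right 3 to d1 — 7 moves in all.
Check: all required cells visited; 7 ≤ 7 moves.

d2 -> c2 -> b2 -> a2 -> a1 -> b1 -> c1 -> d1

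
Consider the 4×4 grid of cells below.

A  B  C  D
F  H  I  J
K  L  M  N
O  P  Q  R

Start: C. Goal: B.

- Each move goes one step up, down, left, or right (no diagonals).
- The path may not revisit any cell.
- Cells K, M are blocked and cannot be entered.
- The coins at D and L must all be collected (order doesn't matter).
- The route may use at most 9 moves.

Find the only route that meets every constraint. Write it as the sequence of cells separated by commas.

C, D, J, N, R, Q, P, L, H, B

Any route must reach D and L and still end at B within 9 moves, so the order of the required stops is forced.
Route from C: right 1 to D, down 3 to R, left 2 to P, up 3 to B — 9 moves in all.
Check: all required cells visited; 9 ≤ 9 moves.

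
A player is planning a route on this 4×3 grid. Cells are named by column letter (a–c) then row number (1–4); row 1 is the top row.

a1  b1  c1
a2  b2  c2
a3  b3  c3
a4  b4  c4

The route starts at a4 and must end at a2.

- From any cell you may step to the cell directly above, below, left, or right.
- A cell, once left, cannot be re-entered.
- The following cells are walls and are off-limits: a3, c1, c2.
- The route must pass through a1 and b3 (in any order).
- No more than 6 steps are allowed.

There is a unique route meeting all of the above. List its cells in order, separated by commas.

a4, b4, b3, b2, b1, a1, a2

Any route must reach a1 and b3 and still end at a2 within 6 moves, so the order of the required stops is forced.
Route from a4: right 1 to b4, up 3 to b1, left 1 to a1, down 1 to a2 — 6 moves in all.
Check: all required cells visited; 6 ≤ 6 moves.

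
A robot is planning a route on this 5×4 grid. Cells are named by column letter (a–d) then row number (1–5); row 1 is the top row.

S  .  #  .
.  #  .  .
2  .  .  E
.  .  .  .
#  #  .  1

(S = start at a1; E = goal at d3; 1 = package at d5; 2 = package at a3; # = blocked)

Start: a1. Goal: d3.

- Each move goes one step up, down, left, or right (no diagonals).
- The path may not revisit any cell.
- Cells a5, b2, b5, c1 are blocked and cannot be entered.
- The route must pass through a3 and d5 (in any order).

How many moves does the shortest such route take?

9

Any route passes through a3 and d5 in some order between a1 and d3. Summing Manhattan distances along each leg and taking the cheapest ordering (a1 → a3 → d5 → d3) gives a lower bound of 2 + 5 + 2 = 9 moves.
A route of 9 moves achieves this: a1 → a2 → a3 → a4 → b4 → c4 → c5 → d5 → d4 → d3.
Since 9 matches the lower bound, it is optimal.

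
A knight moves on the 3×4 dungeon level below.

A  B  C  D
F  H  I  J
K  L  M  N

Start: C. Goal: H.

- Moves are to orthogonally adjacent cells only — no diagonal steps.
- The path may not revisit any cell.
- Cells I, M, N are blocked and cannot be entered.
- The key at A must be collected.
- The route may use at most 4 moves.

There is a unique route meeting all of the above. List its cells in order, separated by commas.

Any route must reach A and still end at H within 4 moves, so the order of the required stops is forced.
Route from C: 2× left (reaching A), down to F, right to H — 4 moves in all.
Check: all required cells visited; 4 ≤ 4 moves.

C, B, A, F, H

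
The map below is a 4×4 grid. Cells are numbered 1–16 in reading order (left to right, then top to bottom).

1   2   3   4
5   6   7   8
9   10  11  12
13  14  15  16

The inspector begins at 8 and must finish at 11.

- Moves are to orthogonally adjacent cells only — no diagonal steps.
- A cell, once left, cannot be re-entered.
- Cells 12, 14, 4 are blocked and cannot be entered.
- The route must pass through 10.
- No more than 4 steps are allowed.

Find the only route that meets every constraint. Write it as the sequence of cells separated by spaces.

The 4-move cap with required stops at 10 leaves no slack for detours.
Route from 8: 2× left (reaching 6), down to 10, right to 11 — 4 moves in all.
Check: all required cells visited; 4 ≤ 4 moves.

8 7 6 10 11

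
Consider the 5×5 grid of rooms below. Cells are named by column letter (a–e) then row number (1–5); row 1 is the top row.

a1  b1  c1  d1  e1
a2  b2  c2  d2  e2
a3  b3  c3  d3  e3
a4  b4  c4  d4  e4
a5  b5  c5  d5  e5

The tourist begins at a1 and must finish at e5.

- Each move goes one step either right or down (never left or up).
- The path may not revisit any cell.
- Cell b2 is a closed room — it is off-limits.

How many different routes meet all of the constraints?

30

A right/down-only route from a1 to e5 makes exactly 4 down-moves and 4 right-moves in some order.
With no other constraints that would be C(8,4) = 70 routes.
Subtract routes through each blocked cell (inclusion–exclusion for overlaps): − through b2: 40 → 30.
That gives 30 routes.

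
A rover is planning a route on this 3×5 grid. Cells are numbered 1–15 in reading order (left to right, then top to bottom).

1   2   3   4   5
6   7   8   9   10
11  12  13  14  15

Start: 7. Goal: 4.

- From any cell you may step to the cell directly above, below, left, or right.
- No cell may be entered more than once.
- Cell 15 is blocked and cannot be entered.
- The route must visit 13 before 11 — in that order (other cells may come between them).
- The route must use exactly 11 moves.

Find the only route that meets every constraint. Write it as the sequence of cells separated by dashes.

The waypoints must appear in the order 13, 11, with no cell reused.
Route from 7: 2× right (reaching 9), down to 14, 3× left (reaching 11), 2× up (reaching 1), 3× right (reaching 4) — 11 moves in all.
Check: order respected (13 at step 4, 11 at step 6); 11 moves as required.

7 - 8 - 9 - 14 - 13 - 12 - 11 - 6 - 1 - 2 - 3 - 4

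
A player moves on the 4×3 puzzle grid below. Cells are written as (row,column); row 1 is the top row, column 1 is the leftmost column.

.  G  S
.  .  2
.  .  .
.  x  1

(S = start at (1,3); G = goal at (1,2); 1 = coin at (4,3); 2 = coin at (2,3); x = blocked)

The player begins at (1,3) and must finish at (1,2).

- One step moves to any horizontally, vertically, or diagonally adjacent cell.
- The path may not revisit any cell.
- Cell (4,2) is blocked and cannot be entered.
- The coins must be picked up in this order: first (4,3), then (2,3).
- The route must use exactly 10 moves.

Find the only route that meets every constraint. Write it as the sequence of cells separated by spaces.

The waypoints must appear in the order (4,3), (2,3), with no cell reused.
Route from (1,3): down-left to (2,2), up-left to (1,1), 3× down (reaching (4,1)), up-right to (3,2), down-right to (4,3), 2× up (reaching (2,3)), up-left to (1,2) — 10 moves in all.
Check: order respected (1 at step 7, 2 at step 9); 10 moves as required.

(1,3) (2,2) (1,1) (2,1) (3,1) (4,1) (3,2) (4,3) (3,3) (2,3) (1,2)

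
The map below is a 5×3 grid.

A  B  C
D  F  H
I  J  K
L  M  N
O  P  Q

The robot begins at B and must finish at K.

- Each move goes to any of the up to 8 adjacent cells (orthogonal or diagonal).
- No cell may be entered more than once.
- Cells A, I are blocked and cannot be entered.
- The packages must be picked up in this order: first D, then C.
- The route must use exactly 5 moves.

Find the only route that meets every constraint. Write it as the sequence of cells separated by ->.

B -> D -> F -> C -> H -> K

The waypoints must appear in the order D, C, with no cell reused.
Route from B: down-left 1 to D, right 1 to F, up-right 1 to C, down 2 to K — 5 moves in all.
Check: order respected (D at step 1, C at step 3); 5 moves as required.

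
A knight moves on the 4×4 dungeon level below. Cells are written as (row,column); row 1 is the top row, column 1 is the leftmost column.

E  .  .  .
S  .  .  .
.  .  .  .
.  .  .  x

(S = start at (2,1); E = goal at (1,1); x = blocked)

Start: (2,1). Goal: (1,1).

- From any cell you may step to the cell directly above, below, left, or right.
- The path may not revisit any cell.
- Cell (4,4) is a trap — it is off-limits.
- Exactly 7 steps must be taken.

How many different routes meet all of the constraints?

6

Need simple routes of exactly 7 moves from (2,1) to (1,1) (Manhattan distance 1, so 3 moves are spent on a detour and 3 undoing it).
Enumerating: (2,1) (3,1) (4,1) (4,2) (3,2) (2,2) (1,2) (1,1) | (2,1) (3,1) (3,2) (2,2) (2,3) (1,3) (1,2) (1,1) | (2,1) (3,1) (3,2) (3,3) (2,3) (1,3) (1,2) (1,1) | (2,1) (3,1) (3,2) (3,3) (2,3) (2,2) (1,2) (1,1) | (2,1) (2,2) (3,2) (3,3) (2,3) (1,3) (1,2) (1,1) | (2,1) (2,2) (2,3) (2,4) (1,4) (1,3) (1,2) (1,1).
That gives 6 routes.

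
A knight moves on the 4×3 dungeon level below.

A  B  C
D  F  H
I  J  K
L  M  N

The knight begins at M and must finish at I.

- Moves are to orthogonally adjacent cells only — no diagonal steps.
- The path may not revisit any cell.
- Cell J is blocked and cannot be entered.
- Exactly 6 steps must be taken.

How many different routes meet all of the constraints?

1

Need simple routes of exactly 6 moves from M to I (Manhattan distance 2, so 2 moves are spent on a detour and 2 undoing it).
Enumerating: M N K H F D I.
That gives 1 route.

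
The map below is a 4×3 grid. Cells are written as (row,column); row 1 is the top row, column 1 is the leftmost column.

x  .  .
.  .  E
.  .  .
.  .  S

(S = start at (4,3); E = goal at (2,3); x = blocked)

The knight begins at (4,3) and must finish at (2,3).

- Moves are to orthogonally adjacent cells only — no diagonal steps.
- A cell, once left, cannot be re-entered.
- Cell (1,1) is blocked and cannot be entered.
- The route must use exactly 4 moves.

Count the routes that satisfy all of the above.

3

Need simple routes of exactly 4 moves from (4,3) to (2,3) (Manhattan distance 2, so 1 moves are spent on a detour and 1 undoing it).
Enumerating: (4,3) (3,3) (3,2) (2,2) (2,3) | (4,3) (4,2) (3,2) (2,2) (2,3) | (4,3) (4,2) (3,2) (3,3) (2,3).
That gives 3 routes.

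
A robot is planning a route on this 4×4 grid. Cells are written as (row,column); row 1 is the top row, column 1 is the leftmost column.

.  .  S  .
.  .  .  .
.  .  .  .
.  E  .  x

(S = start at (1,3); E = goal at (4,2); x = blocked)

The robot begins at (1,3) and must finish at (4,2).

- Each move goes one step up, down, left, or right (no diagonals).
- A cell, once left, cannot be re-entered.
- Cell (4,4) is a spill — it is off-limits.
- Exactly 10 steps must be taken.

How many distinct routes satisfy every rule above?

16

Need simple routes of exactly 10 moves from (1,3) to (4,2) (Manhattan distance 4, so 3 moves are spent on a detour and 3 undoing it).
Branch systematically from the start, pruning whenever the remaining move budget drops below the Manhattan distance to (4,2) or differs from it in parity. Grouping the completions by first move — via (2,3): 3; via (1,2): 5; via (1,4): 8 — and summing: 3 + 5 + 8 = 16.
That gives 16 routes.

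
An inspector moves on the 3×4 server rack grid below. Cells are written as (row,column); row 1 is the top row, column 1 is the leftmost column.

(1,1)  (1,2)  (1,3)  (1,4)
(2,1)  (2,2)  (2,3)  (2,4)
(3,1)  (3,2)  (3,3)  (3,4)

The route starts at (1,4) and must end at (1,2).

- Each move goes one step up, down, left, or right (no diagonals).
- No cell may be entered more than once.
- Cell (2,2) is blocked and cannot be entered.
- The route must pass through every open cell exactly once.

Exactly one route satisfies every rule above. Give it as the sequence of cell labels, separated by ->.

(1,4) -> (1,3) -> (2,3) -> (2,4) -> (3,4) -> (3,3) -> (3,2) -> (3,1) -> (2,1) -> (1,1) -> (1,2)

Need to visit all 11 open cells exactly once, starting at (1,4) and ending at (1,2).
Route from (1,4): left 1 to (1,3), down 1 to (2,3), right 1 to (2,4), down 1 to (3,4), left 3 to (3,1), up 2 to (1,1), right 1 to (1,2) — 10 moves in all.
Check: all 11 open cells covered.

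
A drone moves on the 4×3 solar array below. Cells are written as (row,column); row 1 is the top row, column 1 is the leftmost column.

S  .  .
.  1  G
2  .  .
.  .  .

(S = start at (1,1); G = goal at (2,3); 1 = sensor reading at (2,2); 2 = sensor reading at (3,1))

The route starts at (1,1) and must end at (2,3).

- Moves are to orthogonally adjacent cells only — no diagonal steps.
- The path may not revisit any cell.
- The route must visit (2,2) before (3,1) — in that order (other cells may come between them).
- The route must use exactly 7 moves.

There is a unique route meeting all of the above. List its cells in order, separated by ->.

(1,1) -> (1,2) -> (2,2) -> (2,1) -> (3,1) -> (3,2) -> (3,3) -> (2,3)

The waypoints must appear in the order (2,2), (3,1), with no cell reused.
Route from (1,1): right 1 to (1,2), down 1 to (2,2), left 1 to (2,1), down 1 to (3,1), right 2 to (3,3), up 1 to (2,3) — 7 moves in all.
Check: order respected (1 at step 2, 2 at step 4); 7 moves as required.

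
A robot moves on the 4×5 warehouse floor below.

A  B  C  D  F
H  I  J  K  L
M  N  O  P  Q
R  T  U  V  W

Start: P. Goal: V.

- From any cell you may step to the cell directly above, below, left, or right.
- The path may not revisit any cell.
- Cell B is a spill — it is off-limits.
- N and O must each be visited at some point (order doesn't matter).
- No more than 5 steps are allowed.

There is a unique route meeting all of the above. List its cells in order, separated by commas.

The budget equals the shortest possible length, so every move has to be on a shortest route through the required cells.
Route from P: left 2 to N, down 1 to T, right 2 to V — 5 moves in all.
Check: all required cells visited; 5 ≤ 5 moves.

P, O, N, T, U, V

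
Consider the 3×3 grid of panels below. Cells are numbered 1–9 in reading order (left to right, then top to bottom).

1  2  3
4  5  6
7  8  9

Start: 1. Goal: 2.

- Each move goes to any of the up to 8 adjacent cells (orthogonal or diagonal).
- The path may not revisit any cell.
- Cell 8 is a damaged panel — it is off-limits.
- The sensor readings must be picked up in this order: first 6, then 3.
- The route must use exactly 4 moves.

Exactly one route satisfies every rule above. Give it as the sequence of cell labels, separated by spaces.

The waypoints must appear in the order 6, 3, with no cell reused.
Route from 1: down-right to 5, right to 6, up to 3, left to 2 — 4 moves in all.
Check: order respected (6 at step 2, 3 at step 3); 4 moves as required.

1 5 6 3 2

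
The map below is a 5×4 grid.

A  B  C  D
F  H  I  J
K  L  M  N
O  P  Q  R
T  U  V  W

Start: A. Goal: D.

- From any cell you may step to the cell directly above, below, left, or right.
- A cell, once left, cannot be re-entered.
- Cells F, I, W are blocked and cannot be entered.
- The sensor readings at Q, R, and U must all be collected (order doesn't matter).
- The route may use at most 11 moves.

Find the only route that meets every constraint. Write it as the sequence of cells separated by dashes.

The budget equals the shortest possible length, so every move has to be on a shortest route through the required cells.
Route from A: right to B, 4× down (reaching U), right to V, up to Q, right to R, 3× up (reaching D) — 11 moves in all.
Check: all required cells visited; 11 ≤ 11 moves.

A - B - H - L - P - U - V - Q - R - N - J - D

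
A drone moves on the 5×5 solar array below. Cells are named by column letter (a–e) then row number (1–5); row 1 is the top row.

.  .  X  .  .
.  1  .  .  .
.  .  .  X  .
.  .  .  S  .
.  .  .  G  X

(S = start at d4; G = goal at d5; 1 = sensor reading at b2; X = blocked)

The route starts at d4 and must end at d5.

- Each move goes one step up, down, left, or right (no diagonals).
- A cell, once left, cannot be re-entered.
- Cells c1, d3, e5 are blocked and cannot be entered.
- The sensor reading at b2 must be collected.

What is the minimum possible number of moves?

9

Any route passes through b2 somewhere between d4 and d5. Summing Manhattan distances along the two legs (d4 → b2 → d5) gives a lower bound of 4 + 5 = 9 moves.
A route of 9 moves achieves this: d4 → c4 → c3 → c2 → b2 → b3 → b4 → b5 → c5 → d5.
Since 9 matches the lower bound, it is optimal.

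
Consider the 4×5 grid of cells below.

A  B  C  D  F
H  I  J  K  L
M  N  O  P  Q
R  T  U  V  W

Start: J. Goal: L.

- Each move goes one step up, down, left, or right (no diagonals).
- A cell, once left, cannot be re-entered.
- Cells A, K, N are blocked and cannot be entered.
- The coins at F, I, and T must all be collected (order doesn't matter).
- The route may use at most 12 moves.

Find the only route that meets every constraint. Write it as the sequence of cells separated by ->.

J -> O -> U -> T -> R -> M -> H -> I -> B -> C -> D -> F -> L

Any route must reach F, I, and T and still end at L within 12 moves, so the order of the required stops is forced.
Route from J: down 2 to U, left 2 to R, up 2 to H, right 1 to I, up 1 to B, right 3 to F, down 1 to L — 12 moves in all.
Check: all required cells visited; 12 ≤ 12 moves.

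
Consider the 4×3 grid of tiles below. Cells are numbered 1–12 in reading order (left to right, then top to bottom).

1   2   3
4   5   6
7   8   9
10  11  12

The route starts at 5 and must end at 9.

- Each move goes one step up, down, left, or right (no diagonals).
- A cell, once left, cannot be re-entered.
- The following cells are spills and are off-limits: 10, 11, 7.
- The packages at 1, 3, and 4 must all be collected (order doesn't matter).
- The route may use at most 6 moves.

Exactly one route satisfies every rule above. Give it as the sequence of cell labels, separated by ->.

5 -> 4 -> 1 -> 2 -> 3 -> 6 -> 9

The budget equals the shortest possible length, so every move has to be on a shortest route through the required cells.
Route from 5: left to 4, up to 1, 2× right (reaching 3), 2× down (reaching 9) — 6 moves in all.
Check: all required cells visited; 6 ≤ 6 moves.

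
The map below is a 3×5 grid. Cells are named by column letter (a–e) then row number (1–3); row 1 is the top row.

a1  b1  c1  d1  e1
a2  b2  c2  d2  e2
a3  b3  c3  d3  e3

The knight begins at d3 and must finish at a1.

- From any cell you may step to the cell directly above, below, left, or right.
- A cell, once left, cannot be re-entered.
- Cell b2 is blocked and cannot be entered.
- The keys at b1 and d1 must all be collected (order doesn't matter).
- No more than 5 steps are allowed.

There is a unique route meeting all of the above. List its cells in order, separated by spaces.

The budget equals the shortest possible length, so every move has to be on a shortest route through the required cells.
Route from d3: up 2 to d1, left 3 to a1 — 5 moves in all.
Check: all required cells visited; 5 ≤ 5 moves.

d3 d2 d1 c1 b1 a1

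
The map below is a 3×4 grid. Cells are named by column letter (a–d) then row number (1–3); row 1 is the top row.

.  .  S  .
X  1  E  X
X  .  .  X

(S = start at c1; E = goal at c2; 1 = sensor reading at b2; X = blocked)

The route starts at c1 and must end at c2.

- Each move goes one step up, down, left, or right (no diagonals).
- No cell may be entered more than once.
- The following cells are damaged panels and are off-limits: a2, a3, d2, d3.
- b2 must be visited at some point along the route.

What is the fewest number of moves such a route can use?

3

Any route passes through b2 somewhere between c1 and c2. Summing Manhattan distances along the two legs (c1 → b2 → c2) gives a lower bound of 2 + 1 = 3 moves.
A route of 3 moves achieves this: c1 → b1 → b2 → c2.
Since 3 matches the lower bound, it is optimal.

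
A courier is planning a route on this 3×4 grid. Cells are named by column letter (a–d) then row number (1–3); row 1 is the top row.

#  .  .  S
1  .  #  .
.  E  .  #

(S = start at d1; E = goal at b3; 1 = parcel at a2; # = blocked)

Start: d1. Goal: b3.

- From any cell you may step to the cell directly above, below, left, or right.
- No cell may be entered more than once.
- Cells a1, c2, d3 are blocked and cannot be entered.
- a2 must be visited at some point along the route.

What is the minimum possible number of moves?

Any route passes through a2 somewhere between d1 and b3. Summing Manhattan distances along the two legs (d1 → a2 → b3) gives a lower bound of 4 + 2 = 6 moves.
A route of 6 moves achieves this: d1 → c1 → b1 → b2 → a2 → a3 → b3.
Since 6 matches the lower bound, it is optimal.

6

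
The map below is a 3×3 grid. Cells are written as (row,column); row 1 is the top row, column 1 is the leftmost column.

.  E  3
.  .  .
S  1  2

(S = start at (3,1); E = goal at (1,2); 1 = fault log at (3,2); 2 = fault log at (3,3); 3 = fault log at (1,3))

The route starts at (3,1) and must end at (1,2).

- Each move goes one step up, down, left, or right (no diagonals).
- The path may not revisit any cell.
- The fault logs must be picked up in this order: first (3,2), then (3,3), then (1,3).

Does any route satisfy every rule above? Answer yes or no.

One route that works: (3,1) → (3,2) → (3,3) → (2,3) → (1,3) → (1,2).

yes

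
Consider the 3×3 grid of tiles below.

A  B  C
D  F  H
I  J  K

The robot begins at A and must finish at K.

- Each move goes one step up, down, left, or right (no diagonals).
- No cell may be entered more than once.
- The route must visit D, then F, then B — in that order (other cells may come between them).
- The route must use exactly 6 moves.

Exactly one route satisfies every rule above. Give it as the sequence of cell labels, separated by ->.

The waypoints must appear in the order D, F, B, with no cell reused.
Route from A: down 1 to D, right 1 to F, up 1 to B, right 1 to C, down 2 to K — 6 moves in all.
Check: order respected (D at step 1, F at step 2, B at step 3); 6 moves as required.

A -> D -> F -> B -> C -> H -> K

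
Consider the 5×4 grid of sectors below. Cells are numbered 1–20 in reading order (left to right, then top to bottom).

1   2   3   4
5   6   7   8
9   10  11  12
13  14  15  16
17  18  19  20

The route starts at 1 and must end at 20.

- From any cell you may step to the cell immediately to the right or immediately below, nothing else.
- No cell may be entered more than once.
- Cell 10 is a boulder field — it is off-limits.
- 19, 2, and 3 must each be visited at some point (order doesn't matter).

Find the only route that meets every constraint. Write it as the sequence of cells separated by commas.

Moves only go right or down, so the column and row indices never decrease.
Route from 1: 2× right (reaching 3), 4× down (reaching 19), right to 20 — 7 moves in all.
Check: all required cells visited.

1, 2, 3, 7, 11, 15, 19, 20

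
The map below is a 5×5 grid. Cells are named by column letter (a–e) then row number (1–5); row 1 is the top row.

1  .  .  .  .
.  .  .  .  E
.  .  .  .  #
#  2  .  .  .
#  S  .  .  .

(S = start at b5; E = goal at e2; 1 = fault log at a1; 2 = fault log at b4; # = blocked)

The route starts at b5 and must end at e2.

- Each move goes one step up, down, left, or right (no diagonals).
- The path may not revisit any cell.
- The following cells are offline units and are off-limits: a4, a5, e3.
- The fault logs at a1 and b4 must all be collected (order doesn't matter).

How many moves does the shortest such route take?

10

Any route passes through a1 and b4 in some order between b5 and e2. Summing Manhattan distances along each leg and taking the cheapest ordering (b5 → b4 → a1 → e2) gives a lower bound of 1 + 4 + 5 = 10 moves.
A route of 10 moves achieves this: b5 → b4 → b3 → b2 → a2 → a1 → b1 → c1 → c2 → d2 → e2.
Since 10 matches the lower bound, it is optimal.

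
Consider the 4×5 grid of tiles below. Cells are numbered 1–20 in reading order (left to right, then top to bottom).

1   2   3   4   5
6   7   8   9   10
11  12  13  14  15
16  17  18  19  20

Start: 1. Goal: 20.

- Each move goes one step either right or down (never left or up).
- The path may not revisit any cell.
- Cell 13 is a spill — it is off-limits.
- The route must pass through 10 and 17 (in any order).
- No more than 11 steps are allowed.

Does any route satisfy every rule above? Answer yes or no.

17 is below but to the left of 10: going 10 → 17 would need a leftward move and 17 → 10 an upward move, so no right/down-only route can visit both required cells.

no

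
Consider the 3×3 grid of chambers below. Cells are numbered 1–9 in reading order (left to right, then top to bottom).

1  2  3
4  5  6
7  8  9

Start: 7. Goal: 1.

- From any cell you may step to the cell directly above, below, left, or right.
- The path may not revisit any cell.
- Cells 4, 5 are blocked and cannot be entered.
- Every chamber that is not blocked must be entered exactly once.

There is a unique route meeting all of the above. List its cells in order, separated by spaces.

Need to visit all 7 open cells exactly once, starting at 7 and ending at 1.
Cell 3 has only two open neighbours (6 and 2), so the path must pass straight through it: one of those is the cell it's entered from and the other is where it exits.
Route from 7: right 2 to 9, up 2 to 3, left 2 to 1 — 6 moves in all.
Check: all 7 open cells covered.

7 8 9 6 3 2 1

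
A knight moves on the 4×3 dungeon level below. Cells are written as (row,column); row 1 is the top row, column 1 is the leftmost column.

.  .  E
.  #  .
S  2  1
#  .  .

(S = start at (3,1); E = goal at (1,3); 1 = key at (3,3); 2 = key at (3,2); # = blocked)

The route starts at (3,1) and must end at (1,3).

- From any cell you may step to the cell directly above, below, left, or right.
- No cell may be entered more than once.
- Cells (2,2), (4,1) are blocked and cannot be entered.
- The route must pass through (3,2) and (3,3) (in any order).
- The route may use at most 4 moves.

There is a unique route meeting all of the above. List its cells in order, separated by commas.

The budget equals the shortest possible length, so every move has to be on a shortest route through the required cells.
Route from (3,1): 2× right (reaching (3,3)), 2× up (reaching (1,3)) — 4 moves in all.
Check: all required cells visited; 4 ≤ 4 moves.

(3,1), (3,2), (3,3), (2,3), (1,3)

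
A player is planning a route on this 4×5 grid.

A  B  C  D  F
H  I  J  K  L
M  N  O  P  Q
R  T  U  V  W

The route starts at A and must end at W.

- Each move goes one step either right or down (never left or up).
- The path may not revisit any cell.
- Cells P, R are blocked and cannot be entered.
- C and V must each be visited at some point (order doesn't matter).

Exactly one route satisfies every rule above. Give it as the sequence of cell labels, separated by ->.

Moves only go right or down, so the column and row indices never decrease.
Route from A: 2× right (reaching C), 3× down (reaching U), 2× right (reaching W) — 7 moves in all.
Check: all required cells visited.

A -> B -> C -> J -> O -> U -> V -> W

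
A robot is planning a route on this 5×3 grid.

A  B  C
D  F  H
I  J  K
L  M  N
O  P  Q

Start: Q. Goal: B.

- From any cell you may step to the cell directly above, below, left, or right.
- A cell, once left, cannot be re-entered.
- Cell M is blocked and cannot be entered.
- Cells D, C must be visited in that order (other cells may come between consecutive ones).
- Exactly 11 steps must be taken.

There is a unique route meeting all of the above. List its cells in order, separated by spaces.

Q P O L I D F J K H C B

The waypoints must appear in the order D, C, with no cell reused.
Route from Q: 2× left (reaching O), 3× up (reaching D), right to F, down to J, right to K, 2× up (reaching C), left to B — 11 moves in all.
Check: order respected (D at step 5, C at step 10); 11 moves as required.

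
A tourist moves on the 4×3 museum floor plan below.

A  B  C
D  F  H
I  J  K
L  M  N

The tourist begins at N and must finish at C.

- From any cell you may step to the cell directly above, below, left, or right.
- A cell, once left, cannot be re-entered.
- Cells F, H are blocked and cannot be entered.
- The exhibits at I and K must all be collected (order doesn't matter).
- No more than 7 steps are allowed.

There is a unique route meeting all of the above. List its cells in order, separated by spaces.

N K J I D A B C

The 7-move cap with required stops at I, K leaves no slack for detours.
Route from N: up to K, 2× left (reaching I), 2× up (reaching A), 2× right (reaching C) — 7 moves in all.
Check: all required cells visited; 7 ≤ 7 moves.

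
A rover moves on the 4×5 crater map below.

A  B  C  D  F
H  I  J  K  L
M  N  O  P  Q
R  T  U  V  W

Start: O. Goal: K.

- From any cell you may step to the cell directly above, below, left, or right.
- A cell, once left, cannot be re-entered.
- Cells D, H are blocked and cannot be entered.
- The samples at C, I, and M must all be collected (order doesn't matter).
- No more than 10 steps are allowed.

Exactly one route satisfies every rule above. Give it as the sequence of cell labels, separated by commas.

O, U, T, R, M, N, I, B, C, J, K

The budget equals the shortest possible length, so every move has to be on a shortest route through the required cells.
Route from O: down to U, 2× left (reaching R), up to M, right to N, 2× up (reaching B), right to C, down to J, right to K — 10 moves in all.
Check: all required cells visited; 10 ≤ 10 moves.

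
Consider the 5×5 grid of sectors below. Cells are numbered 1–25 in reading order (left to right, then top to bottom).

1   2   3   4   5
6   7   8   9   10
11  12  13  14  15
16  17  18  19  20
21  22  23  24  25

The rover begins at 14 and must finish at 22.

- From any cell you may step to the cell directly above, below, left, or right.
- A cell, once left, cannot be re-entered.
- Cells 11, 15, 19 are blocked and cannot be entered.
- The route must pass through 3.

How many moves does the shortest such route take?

8

Any route passes through 3 somewhere between 14 and 22. Summing Manhattan distances along the two legs (14 → 3 → 22) gives a lower bound of 3 + 5 = 8 moves.
A route of 8 moves achieves this: 14 → 9 → 4 → 3 → 8 → 13 → 18 → 23 → 22.
Since 8 matches the lower bound, it is optimal.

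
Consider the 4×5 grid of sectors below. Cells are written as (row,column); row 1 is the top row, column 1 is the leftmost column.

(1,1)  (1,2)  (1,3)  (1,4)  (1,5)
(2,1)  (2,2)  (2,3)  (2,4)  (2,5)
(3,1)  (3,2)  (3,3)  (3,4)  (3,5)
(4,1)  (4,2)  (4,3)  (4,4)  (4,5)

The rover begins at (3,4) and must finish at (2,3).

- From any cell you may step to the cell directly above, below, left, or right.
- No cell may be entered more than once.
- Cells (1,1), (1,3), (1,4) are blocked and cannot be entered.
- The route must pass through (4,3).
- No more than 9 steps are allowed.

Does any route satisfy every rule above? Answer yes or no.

One route that works: (3,4) → (4,4) → (4,3) → (3,3) → (2,3).

yes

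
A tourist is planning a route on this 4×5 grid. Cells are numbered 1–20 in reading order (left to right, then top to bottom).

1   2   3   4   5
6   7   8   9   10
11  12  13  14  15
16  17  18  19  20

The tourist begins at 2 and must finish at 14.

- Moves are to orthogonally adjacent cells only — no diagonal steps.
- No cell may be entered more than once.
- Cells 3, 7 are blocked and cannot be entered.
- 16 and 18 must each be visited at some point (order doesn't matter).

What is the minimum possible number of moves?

8

Any route passes through 16 and 18 in some order between 2 and 14. Summing Manhattan distances along each leg and taking the cheapest ordering (2 → 16 → 18 → 14) gives a lower bound of 4 + 2 + 2 = 8 moves.
A route of 8 moves achieves this: 2 → 1 → 6 → 11 → 16 → 17 → 18 → 13 → 14.
Since 8 matches the lower bound, it is optimal.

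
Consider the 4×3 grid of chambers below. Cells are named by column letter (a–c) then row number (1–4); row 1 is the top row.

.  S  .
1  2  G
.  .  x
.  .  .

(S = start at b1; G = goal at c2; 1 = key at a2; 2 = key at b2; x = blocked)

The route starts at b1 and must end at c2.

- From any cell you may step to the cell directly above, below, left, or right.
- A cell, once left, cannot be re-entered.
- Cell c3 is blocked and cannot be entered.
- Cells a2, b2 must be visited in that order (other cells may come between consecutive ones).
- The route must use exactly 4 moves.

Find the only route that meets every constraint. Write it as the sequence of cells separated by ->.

The waypoints must appear in the order a2, b2, with no cell reused.
Route from b1: left to a1, down to a2, 2× right (reaching c2) — 4 moves in all.
Check: order respected (1 at step 2, 2 at step 3); 4 moves as required.

b1 -> a1 -> a2 -> b2 -> c2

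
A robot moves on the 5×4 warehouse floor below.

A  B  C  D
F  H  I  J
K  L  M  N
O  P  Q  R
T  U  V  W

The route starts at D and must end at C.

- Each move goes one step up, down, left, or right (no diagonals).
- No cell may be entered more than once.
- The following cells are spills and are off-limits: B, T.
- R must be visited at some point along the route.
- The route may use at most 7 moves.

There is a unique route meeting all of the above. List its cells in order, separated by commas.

The budget equals the shortest possible length, so every move has to be on a shortest route through the required cells.
Route from D: 3× down (reaching R), left to Q, 3× up (reaching C) — 7 moves in all.
Check: all required cells visited; 7 ≤ 7 moves.

D, J, N, R, Q, M, I, C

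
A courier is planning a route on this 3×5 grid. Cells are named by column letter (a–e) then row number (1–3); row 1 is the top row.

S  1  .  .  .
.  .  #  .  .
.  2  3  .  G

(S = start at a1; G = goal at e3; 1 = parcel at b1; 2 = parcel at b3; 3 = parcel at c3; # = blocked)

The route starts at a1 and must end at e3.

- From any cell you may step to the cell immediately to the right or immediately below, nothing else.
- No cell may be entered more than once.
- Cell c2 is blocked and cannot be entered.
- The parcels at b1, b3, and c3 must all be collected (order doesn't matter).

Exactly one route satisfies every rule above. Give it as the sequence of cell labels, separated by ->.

Moves only go right or down, so the column and row indices never decrease.
Route from a1: right 1 to b1, down 2 to b3, right 3 to e3 — 6 moves in all.
Check: all required cells visited.

a1 -> b1 -> b2 -> b3 -> c3 -> d3 -> e3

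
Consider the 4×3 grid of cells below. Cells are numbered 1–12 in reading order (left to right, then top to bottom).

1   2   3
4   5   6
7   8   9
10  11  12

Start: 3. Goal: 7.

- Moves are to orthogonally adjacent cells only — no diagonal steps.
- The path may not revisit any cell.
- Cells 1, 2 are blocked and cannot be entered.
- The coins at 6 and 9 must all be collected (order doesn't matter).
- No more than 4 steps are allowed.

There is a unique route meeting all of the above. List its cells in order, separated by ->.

3 -> 6 -> 9 -> 8 -> 7

The 4-move cap with required stops at 6, 9 leaves no slack for detours.
Route from 3: 2× down (reaching 9), 2× left (reaching 7) — 4 moves in all.
Check: all required cells visited; 4 ≤ 4 moves.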